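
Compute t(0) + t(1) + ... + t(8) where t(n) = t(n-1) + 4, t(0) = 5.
Computing the sequence terms: 5, 9, 13, 17, 21, 25, 29, 33, 37
Adding these values together:

189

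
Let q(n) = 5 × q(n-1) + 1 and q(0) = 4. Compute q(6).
Computing step by step:
q(0) = 4
q(1) = 5 × 4 + 1 = 21
q(2) = 5 × 21 + 1 = 106
q(3) = 5 × 106 + 1 = 531
q(4) = 5 × 531 + 1 = 2656
q(5) = 5 × 2656 + 1 = 13281
q(6) = 5 × 13281 + 1 = 66406

66406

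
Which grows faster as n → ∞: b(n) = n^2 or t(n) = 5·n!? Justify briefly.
Comparing growth rates:
Growth-rate hierarchy: log n ≺ any polynomial ≺ any exponential cⁿ (c>1) ≺ n! ≺ nⁿ.
factorial dominates polynomial degree 2 asymptotically.

t(n) grows faster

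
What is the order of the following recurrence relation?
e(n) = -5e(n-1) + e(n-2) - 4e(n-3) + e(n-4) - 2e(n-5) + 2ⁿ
The order is the largest lag k for which e(n-k) appears. Here the deepest term is e(n-5) (the 2ⁿ term is non-homogeneous and does not affect the order), so the order is 5.

Order 5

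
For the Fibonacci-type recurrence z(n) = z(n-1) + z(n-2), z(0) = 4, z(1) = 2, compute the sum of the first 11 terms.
Computing the sequence terms: 4, 2, 6, 8, 14, 22, 36, 58, 94, 152, 246
Adding these values together:

642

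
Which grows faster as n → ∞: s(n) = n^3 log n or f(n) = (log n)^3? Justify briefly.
Comparing growth rates:
Growth-rate hierarchy: log n ≺ any polynomial ≺ any exponential cⁿ (c>1) ≺ n! ≺ nⁿ.
polynomial degree 3 (with log factor) dominates polylogarithmic (log n)^3 asymptotically.

s(n) grows faster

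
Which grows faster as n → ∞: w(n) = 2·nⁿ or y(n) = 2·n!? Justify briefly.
Comparing growth rates:
Growth-rate hierarchy: log n ≺ any polynomial ≺ any exponential cⁿ (c>1) ≺ n! ≺ nⁿ.
super-exponential nⁿ dominates factorial asymptotically.

w(n) grows faster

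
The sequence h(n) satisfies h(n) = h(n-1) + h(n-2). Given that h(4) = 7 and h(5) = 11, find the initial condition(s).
Work backwards using h(k) = h(k+2) - h(k+1):
h(3) = h(5) - h(4) = 11 - 7 = 4
h(2) = h(4) - h(3) = 7 - 4 = 3
h(1) = h(3) - h(2) = 4 - 3 = 1
h(0) = h(2) - h(1) = 3 - 1 = 2

h(0) = 2, h(1) = 1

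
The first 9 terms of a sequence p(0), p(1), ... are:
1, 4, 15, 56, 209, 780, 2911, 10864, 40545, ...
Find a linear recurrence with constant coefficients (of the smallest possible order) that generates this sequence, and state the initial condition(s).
Look for the lowest-order linear relation among consecutive terms.
Observation: p(n) - 4·p(n-1) - (-1)·p(n-2) = 0 holds for the shown terms, and no order-1 relation p(n) = α·p(n-1) + β fits.
Check at n=3: 4·15 + (-1)·4 = 56. ✓

p(n) = 4p(n-1) - p(n-2), p(0) = 1, p(1) = 4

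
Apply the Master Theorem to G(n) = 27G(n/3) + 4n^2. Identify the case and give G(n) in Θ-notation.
Master Theorem template: G(n) = a·G(n/b) + f(n).
Here: a=27, b=3, f(n)=4n^2
Compute log_b(a) = log_3(27) = 3.
f(n) = 4n^2 = O(n^(3-ε)) with ε = 1. Case 1: G(n) = Θ(n^log_b(a)) = Θ(n^3).

Case 1: G(n) = Θ(n^3)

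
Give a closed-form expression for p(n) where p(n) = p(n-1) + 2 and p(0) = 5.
Recurrence: p(n) = p(n-1) + 2, initial: p(0) = 5.
Each step adds 2, so p(n) = p(0) + 2n = 2n + 5.

p(n) = 2n + 5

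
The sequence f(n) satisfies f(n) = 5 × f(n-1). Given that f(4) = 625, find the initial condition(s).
In general f(n) = 5ⁿ · f(0). At n = 4: f(0) = f(4) / 5^4 = 625 / 625 = 1.

f(0) = 1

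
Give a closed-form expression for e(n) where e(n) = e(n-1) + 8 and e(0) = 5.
Recurrence: e(n) = e(n-1) + 8, initial: e(0) = 5.
Each step adds 8, so e(n) = e(0) + 8n = 8n + 5.

e(n) = 8n + 5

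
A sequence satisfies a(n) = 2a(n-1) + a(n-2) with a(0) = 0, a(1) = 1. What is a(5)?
Computing the sequence terms:
0, 1, 2, 5, 12, 29

29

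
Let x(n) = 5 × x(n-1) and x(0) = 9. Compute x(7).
Computing step by step:
x(0) = 9
x(1) = 5 × 9 = 45
x(2) = 5 × 45 = 225
x(3) = 5 × 225 = 1125
x(4) = 5 × 1125 = 5625
x(5) = 5 × 5625 = 28125
x(6) = 5 × 28125 = 140625
x(7) = 5 × 140625 = 703125

703125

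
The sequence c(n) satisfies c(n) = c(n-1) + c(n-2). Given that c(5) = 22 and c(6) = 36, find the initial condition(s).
Work backwards using c(k) = c(k+2) - c(k+1):
c(4) = c(6) - c(5) = 36 - 22 = 14
c(3) = c(5) - c(4) = 22 - 14 = 8
c(2) = c(4) - c(3) = 14 - 8 = 6
c(1) = c(3) - c(2) = 8 - 6 = 2
c(0) = c(2) - c(1) = 6 - 2 = 4

c(0) = 4, c(1) = 2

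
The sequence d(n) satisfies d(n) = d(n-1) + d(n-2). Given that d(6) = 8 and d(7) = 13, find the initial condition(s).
Work backwards using d(k) = d(k+2) - d(k+1):
d(5) = d(7) - d(6) = 13 - 8 = 5
d(4) = d(6) - d(5) = 8 - 5 = 3
d(3) = d(5) - d(4) = 5 - 3 = 2
d(2) = d(4) - d(3) = 3 - 2 = 1
d(1) = d(3) - d(2) = 2 - 1 = 1
d(0) = d(2) - d(1) = 1 - 1 = 0

d(0) = 0, d(1) = 1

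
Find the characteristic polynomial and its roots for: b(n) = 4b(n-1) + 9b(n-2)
Substitute b(n) = rⁿ and divide through by rⁿ⁻²: r² - 4r - 9 = 0
Discriminant: 4² + 4·9 = 52, not a perfect square, so by the quadratic formula r = (4 ± √52)/2.
General solution: b(n) = A·r₁ⁿ + B·r₂ⁿ where r₁,r₂ = (4 ± √52)/2

Characteristic: r² - 4r - 9 = 0, Roots: r = (4 ± √52)/2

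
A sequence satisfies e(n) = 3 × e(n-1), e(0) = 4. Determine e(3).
Computing step by step:
e(0) = 4
e(1) = 3 × 4 = 12
e(2) = 3 × 12 = 36
e(3) = 3 × 36 = 108

108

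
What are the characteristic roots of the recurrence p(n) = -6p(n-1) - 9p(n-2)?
Substitute p(n) = rⁿ and divide through by rⁿ⁻²: r² + 6r + 9 = 0
Factor: (r + 3)² = 0, so r = -3 (double root).
General solution: p(n) = (A + Bn)·(-3)ⁿ

Characteristic: r² + 6r + 9 = 0, Roots: r = -3 (double root)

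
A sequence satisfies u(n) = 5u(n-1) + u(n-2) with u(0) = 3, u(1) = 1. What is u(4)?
Computing the sequence terms:
3, 1, 8, 41, 213

213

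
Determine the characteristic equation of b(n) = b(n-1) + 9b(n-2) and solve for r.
Substitute b(n) = rⁿ and divide through by rⁿ⁻²: r² - r - 9 = 0
Discriminant: 1² + 4·9 = 37, not a perfect square, so by the quadratic formula r = (1 ± √37)/2.
General solution: b(n) = A·r₁ⁿ + B·r₂ⁿ where r₁,r₂ = (1 ± √37)/2

Characteristic: r² - r - 9 = 0, Roots: r = (1 ± √37)/2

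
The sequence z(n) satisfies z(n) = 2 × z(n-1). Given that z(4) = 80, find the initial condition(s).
In general z(n) = 2ⁿ · z(0). At n = 4: z(0) = z(4) / 2^4 = 80 / 16 = 5.

z(0) = 5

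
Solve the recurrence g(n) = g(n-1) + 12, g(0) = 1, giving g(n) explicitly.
Recurrence: g(n) = g(n-1) + 12, initial: g(0) = 1.
Each step adds 12, so g(n) = g(0) + 12n = 12n + 1.

g(n) = 12n + 1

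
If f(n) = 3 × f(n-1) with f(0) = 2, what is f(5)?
Computing step by step:
f(0) = 2
f(1) = 3 × 2 = 6
f(2) = 3 × 6 = 18
f(3) = 3 × 18 = 54
f(4) = 3 × 54 = 162
f(5) = 3 × 162 = 486

486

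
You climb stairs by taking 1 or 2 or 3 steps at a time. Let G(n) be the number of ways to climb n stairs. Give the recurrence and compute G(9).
Condition on the size of the last step (1 to 3): before it there were n-1, …, n-3 stairs climbed, and these cases are disjoint, so G(n) = G(n-1) + G(n-2) + G(n-3) (order-3 linear recurrence).
Initial conditions by direct count (compositions of i into parts ≤ 3): G(1) = 1; G(2) = 2; G(3) = 4.
Iterating the recurrence: G(4) = 7, G(5) = 13, G(6) = 24, G(7) = 44, G(8) = 81, G(9) = 149.

G(n) = G(n-1) + G(n-2) + G(n-3), G(1) = 1, G(2) = 2, G(3) = 4; G(9) = 149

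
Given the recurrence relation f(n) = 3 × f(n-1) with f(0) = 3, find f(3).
Computing step by step:
f(0) = 3
f(1) = 3 × 3 = 9
f(2) = 3 × 9 = 27
f(3) = 3 × 27 = 81

81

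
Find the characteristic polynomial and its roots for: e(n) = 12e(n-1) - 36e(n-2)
Substitute e(n) = rⁿ and divide through by rⁿ⁻²: r² - 12r + 36 = 0
Factor: (r - 6)² = 0, so r = 6 (double root).
General solution: e(n) = (A + Bn)·6ⁿ

Characteristic: r² - 12r + 36 = 0, Roots: r = 6 (double root)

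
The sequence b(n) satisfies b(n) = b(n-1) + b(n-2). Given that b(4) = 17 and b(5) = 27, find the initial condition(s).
Work backwards using b(k) = b(k+2) - b(k+1):
b(3) = b(5) - b(4) = 27 - 17 = 10
b(2) = b(4) - b(3) = 17 - 10 = 7
b(1) = b(3) - b(2) = 10 - 7 = 3
b(0) = b(2) - b(1) = 7 - 3 = 4

b(0) = 4, b(1) = 3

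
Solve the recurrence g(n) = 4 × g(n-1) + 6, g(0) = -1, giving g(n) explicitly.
Recurrence: g(n) = 4 × g(n-1) + 6, initial: g(0) = -1.
Try g(n) = A·4ⁿ + C. Substituting: A·4ⁿ + C = 4(A·4ⁿ⁻¹ + C) + 6 = A·4ⁿ + 4C + 6, so C = 4C + 6, giving C = -2. Then g(0) = A - 2 = -1 gives A = 1.

g(n) = 4ⁿ - 2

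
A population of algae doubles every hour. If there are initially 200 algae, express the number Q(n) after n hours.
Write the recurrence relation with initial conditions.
Each hour multiplies the count by 2, so the count after n hours depends only on the count after n-1 hours: Q(n) = 2 × Q(n-1). The starting count gives Q(0) = 200.
Unrolling n times gives the closed form Q(n) = 200 × 2ⁿ.

Q(n) = 2 × Q(n-1), Q(0) = 200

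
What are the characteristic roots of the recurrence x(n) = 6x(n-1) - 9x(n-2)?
Substitute x(n) = rⁿ and divide through by rⁿ⁻²: r² - 6r + 9 = 0
Factor: (r - 3)² = 0, so r = 3 (double root).
General solution: x(n) = (A + Bn)·3ⁿ

Characteristic: r² - 6r + 9 = 0, Roots: r = 3 (double root)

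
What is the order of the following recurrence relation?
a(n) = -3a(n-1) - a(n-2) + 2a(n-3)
The order is the largest lag k for which a(n-k) appears. Here the deepest term is a(n-3), so the order is 3.

Order 3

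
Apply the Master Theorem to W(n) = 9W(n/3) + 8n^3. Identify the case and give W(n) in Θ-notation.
Master Theorem template: W(n) = a·W(n/b) + f(n).
Here: a=9, b=3, f(n)=8n^3
Compute log_b(a) = log_3(9) = 2.
f(n) = 8n^3 = Ω(n^(2+ε)) with ε = 1, and the regularity condition holds (a·f(n/b) = (a/b^3)·f(n) with a/b^3 = 3^-1 < 1). Case 3: W(n) = Θ(f(n)) = Θ(n^3).

Case 3: W(n) = Θ(n^3)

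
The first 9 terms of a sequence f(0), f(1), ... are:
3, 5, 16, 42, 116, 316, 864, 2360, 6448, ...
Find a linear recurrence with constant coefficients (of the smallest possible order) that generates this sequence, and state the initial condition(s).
Look for the lowest-order linear relation among consecutive terms.
Observation: f(n) - 2·f(n-1) - (2)·f(n-2) = 0 holds for the shown terms, and no order-1 relation f(n) = α·f(n-1) + β fits.
Check at n=3: 2·16 + (2)·5 = 42. ✓

f(n) = 2f(n-1) + 2f(n-2), f(0) = 3, f(1) = 5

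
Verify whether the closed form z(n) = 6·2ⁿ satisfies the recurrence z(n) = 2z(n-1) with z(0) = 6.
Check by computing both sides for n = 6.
From the recurrence with z(0) = 6:
  z(0) = 6, z(1) = 12, z(2) = 24, z(3) = 48, z(4) = 96, z(5) = 192, z(6) = 384
  so the recurrence gives z(6) = 384.
From the proposed closed form z(n) = 6·2ⁿ:
  z(6) = 384.
Both sides give 384 at n = 6, and the initial condition(s) match, so the closed form is consistent.

Yes, the closed form is correct.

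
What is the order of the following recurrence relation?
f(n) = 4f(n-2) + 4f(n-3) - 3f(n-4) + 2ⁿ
The order is the largest lag k for which f(n-k) appears. Here the deepest term is f(n-4) (the 2ⁿ term is non-homogeneous and does not affect the order), so the order is 4.

Order 4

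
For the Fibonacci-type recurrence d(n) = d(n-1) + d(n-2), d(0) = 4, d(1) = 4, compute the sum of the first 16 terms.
Computing the sequence terms: 4, 4, 8, 12, 20, 32, 52, 84, 136, 220, 356, 576, 932, 1508, 2440, 3948
Adding these values together:

10332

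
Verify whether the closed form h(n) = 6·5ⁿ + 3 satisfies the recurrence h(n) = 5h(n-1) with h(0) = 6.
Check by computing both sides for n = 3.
From the recurrence with h(0) = 6:
  h(0) = 6, h(1) = 30, h(2) = 150, h(3) = 750
  so the recurrence gives h(3) = 750.
From the proposed closed form h(n) = 6·5ⁿ + 3:
  h(3) = 753.
The recurrence gives 750 but the closed form gives 753, so the closed form does not satisfy the recurrence.

No, the closed form is incorrect.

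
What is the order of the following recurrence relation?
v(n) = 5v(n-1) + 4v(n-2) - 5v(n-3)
The order is the largest lag k for which v(n-k) appears. Here the deepest term is v(n-3), so the order is 3.

Order 3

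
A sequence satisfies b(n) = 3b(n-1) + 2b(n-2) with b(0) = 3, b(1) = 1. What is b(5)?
Computing the sequence terms:
3, 1, 9, 29, 105, 373

373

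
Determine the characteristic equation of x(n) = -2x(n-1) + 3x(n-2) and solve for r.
Substitute x(n) = rⁿ and divide through by rⁿ⁻²: r² + 2r - 3 = 0
Factor: (r + 3)(r - 1) = 0, so r = -3, 1.
General solution: x(n) = A·(-3)ⁿ + B·1ⁿ

Characteristic: r² + 2r - 3 = 0, Roots: r = -3, 1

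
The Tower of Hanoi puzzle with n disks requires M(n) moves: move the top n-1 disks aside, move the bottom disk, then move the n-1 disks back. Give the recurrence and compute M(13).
Moving n disks = move the top n-1 disks aside (M(n-1) moves) + move the largest disk (1 move) + move the n-1 disks back on top (M(n-1) moves), so M(n) = 2M(n-1) + 1, with M(1) = 1 (a single disk takes one move).
First terms: 1, 3, 7, 15, 31, 63, … — each is one less than a power of 2. Indeed M(n) + 1 = 2(M(n-1) + 1) with M(1) + 1 = 2, so M(n) + 1 = 2ⁿ and M(n) = 2ⁿ - 1.
Hence M(13) = 2^13 - 1 = 8192 - 1 = 8191.

M(n) = 2M(n-1) + 1, M(1) = 1; M(13) = 8191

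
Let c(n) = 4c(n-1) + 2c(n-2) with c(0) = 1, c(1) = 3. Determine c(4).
Computing the sequence terms:
1, 3, 14, 62, 276

276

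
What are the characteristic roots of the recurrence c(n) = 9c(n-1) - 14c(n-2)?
Substitute c(n) = rⁿ and divide through by rⁿ⁻²: r² - 9r + 14 = 0
Factor: (r - 2)(r - 7) = 0, so r = 2, 7.
General solution: c(n) = A·2ⁿ + B·7ⁿ

Characteristic: r² - 9r + 14 = 0, Roots: r = 2, 7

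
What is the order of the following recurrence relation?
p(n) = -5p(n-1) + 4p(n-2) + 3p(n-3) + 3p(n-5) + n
The order is the largest lag k for which p(n-k) appears. Here the deepest term is p(n-5) (the n term is non-homogeneous and does not affect the order), so the order is 5.

Order 5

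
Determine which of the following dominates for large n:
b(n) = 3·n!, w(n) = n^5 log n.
Comparing growth rates:
Growth-rate hierarchy: log n ≺ any polynomial ≺ any exponential cⁿ (c>1) ≺ n! ≺ nⁿ.
factorial dominates polynomial degree 5 (with log factor) asymptotically.

b(n) grows faster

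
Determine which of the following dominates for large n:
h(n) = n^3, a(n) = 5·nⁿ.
Comparing growth rates:
Growth-rate hierarchy: log n ≺ any polynomial ≺ any exponential cⁿ (c>1) ≺ n! ≺ nⁿ.
super-exponential nⁿ dominates polynomial degree 3 asymptotically.

a(n) grows faster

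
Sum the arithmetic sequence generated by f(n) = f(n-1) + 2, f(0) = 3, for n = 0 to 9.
Computing the sequence terms: 3, 5, 7, 9, 11, 13, 15, 17, 19, 21
Adding these values together:

120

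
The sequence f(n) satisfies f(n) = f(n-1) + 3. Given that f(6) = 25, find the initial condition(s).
f(6) = f(0) + 6·3, so f(0) = 25 - 18 = 7.

f(0) = 7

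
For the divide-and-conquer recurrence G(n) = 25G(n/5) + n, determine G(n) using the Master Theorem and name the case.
Master Theorem template: G(n) = a·G(n/b) + f(n).
Here: a=25, b=5, f(n)=n
Compute log_b(a) = log_5(25) = 2.
f(n) = n = O(n^(2-ε)) with ε = 1. Case 1: G(n) = Θ(n^log_b(a)) = Θ(n^2).

Case 1: G(n) = Θ(n^2)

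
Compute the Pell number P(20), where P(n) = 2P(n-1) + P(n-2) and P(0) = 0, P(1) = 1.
Computing the sequence terms:
0, 1, 2, 5, 12, 29, 70, 169, 408, 985, 2378, 5741, 13860, 33461, 80782, 195025, 470832, 1136689, 2744210, 6625109, 15994428

15994428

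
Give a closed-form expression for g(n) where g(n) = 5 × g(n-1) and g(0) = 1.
Recurrence: g(n) = 5 × g(n-1), initial: g(0) = 1.
Each term is 5 times the previous, so this is geometric with ratio 5. After n steps: g(n) = g(0)·5ⁿ = 5ⁿ.

g(n) = 5ⁿ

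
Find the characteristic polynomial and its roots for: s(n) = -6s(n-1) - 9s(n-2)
Substitute s(n) = rⁿ and divide through by rⁿ⁻²: r² + 6r + 9 = 0
Factor: (r + 3)² = 0, so r = -3 (double root).
General solution: s(n) = (A + Bn)·(-3)ⁿ

Characteristic: r² + 6r + 9 = 0, Roots: r = -3 (double root)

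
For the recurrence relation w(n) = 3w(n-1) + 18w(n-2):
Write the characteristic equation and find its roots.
Substitute w(n) = rⁿ and divide through by rⁿ⁻²: r² - 3r - 18 = 0
Factor: (r + 3)(r - 6) = 0, so r = -3, 6.
General solution: w(n) = A·(-3)ⁿ + B·6ⁿ

Characteristic: r² - 3r - 18 = 0, Roots: r = -3, 6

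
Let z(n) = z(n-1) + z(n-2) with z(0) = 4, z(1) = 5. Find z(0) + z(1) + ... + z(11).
Computing the sequence terms: 4, 5, 9, 14, 23, 37, 60, 97, 157, 254, 411, 665
Adding these values together:

1736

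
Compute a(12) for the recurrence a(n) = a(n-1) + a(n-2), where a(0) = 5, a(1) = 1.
Computing the sequence terms:
5, 1, 6, 7, 13, 20, 33, 53, 86, 139, 225, 364, 589

589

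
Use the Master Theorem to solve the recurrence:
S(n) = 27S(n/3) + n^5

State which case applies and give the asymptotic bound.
Master Theorem template: S(n) = a·S(n/b) + f(n).
Here: a=27, b=3, f(n)=n^5
Compute log_b(a) = log_3(27) = 3.
f(n) = n^5 = Ω(n^(3+ε)) with ε = 2, and the regularity condition holds (a·f(n/b) = (a/b^5)·f(n) with a/b^5 = 3^-2 < 1). Case 3: S(n) = Θ(f(n)) = Θ(n^5).

Case 3: S(n) = Θ(n^5)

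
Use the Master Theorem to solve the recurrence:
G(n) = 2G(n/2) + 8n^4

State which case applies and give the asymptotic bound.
Master Theorem template: G(n) = a·G(n/b) + f(n).
Here: a=2, b=2, f(n)=8n^4
Compute log_b(a) = log_2(2) = 1.
f(n) = 8n^4 = Ω(n^(1+ε)) with ε = 3, and the regularity condition holds (a·f(n/b) = (a/b^4)·f(n) with a/b^4 = 2^-3 < 1). Case 3: G(n) = Θ(f(n)) = Θ(n^4).

Case 3: G(n) = Θ(n^4)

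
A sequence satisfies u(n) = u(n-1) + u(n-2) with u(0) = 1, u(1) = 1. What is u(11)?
Computing the sequence terms:
1, 1, 2, 3, 5, 8, 13, 21, 34, 55, 89, 144

144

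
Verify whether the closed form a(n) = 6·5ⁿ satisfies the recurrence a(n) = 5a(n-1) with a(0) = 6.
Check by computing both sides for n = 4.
From the recurrence with a(0) = 6:
  a(0) = 6, a(1) = 30, a(2) = 150, a(3) = 750, a(4) = 3750
  so the recurrence gives a(4) = 3750.
From the proposed closed form a(n) = 6·5ⁿ:
  a(4) = 3750.
Both sides give 3750 at n = 4, and the initial condition(s) match, so the closed form is consistent.

Yes, the closed form is correct.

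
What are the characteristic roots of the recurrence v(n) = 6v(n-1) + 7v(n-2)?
Substitute v(n) = rⁿ and divide through by rⁿ⁻²: r² - 6r - 7 = 0
Factor: (r - 7)(r + 1) = 0, so r = 7, -1.
General solution: v(n) = A·7ⁿ + B·(-1)ⁿ

Characteristic: r² - 6r - 7 = 0, Roots: r = 7, -1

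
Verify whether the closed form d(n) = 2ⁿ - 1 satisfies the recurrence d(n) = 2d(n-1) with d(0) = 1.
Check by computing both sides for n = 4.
From the recurrence with d(0) = 1:
  d(0) = 1, d(1) = 2, d(2) = 4, d(3) = 8, d(4) = 16
  so the recurrence gives d(4) = 16.
From the proposed closed form d(n) = 2ⁿ - 1:
  d(4) = 15.
The recurrence gives 16 but the closed form gives 15, so the closed form does not satisfy the recurrence.

No, the closed form is incorrect.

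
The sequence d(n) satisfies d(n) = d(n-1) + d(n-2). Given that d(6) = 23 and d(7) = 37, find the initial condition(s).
Work backwards using d(k) = d(k+2) - d(k+1):
d(5) = d(7) - d(6) = 37 - 23 = 14
d(4) = d(6) - d(5) = 23 - 14 = 9
d(3) = d(5) - d(4) = 14 - 9 = 5
d(2) = d(4) - d(3) = 9 - 5 = 4
d(1) = d(3) - d(2) = 5 - 4 = 1
d(0) = d(2) - d(1) = 4 - 1 = 3

d(0) = 3, d(1) = 1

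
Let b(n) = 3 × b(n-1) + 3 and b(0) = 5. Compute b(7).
Computing step by step:
b(0) = 5
b(1) = 3 × 5 + 3 = 18
b(2) = 3 × 18 + 3 = 57
b(3) = 3 × 57 + 3 = 174
b(4) = 3 × 174 + 3 = 525
b(5) = 3 × 525 + 3 = 1578
b(6) = 3 × 1578 + 3 = 4737
b(7) = 3 × 4737 + 3 = 14214

14214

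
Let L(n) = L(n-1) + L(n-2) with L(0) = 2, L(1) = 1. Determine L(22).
Computing the sequence terms:
2, 1, 3, 4, 7, 11, 18, 29, 47, 76, 123, 199, 322, 521, 843, 1364, 2207, 3571, 5778, 9349, 15127, 24476, 39603

39603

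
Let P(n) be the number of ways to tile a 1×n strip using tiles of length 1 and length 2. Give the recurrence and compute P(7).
Condition on the last tile: it has length 1 (leaving a 1×(n-1) strip) or length 2 (leaving a 1×(n-2) strip), so P(n) = P(n-1) + P(n-2) (order-2 linear recurrence).
For 0 ≤ i < 2 only unit tiles fit, so P(i) = 1.
Iterating the recurrence: P(2) = 2, P(3) = 3, P(4) = 5, P(5) = 8, P(6) = 13, P(7) = 21.

P(n) = P(n-1) + P(n-2), with P(i) = 1 for 0 ≤ i < 2; P(7) = 21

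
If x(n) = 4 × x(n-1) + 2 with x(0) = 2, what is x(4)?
Computing step by step:
x(0) = 2
x(1) = 4 × 2 + 2 = 10
x(2) = 4 × 10 + 2 = 42
x(3) = 4 × 42 + 2 = 170
x(4) = 4 × 170 + 2 = 682

682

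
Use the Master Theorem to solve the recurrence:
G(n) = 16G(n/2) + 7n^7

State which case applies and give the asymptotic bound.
Master Theorem template: G(n) = a·G(n/b) + f(n).
Here: a=16, b=2, f(n)=7n^7
Compute log_b(a) = log_2(16) = 4.
f(n) = 7n^7 = Ω(n^(4+ε)) with ε = 3, and the regularity condition holds (a·f(n/b) = (a/b^7)·f(n) with a/b^7 = 2^-3 < 1). Case 3: G(n) = Θ(f(n)) = Θ(n^7).

Case 3: G(n) = Θ(n^7)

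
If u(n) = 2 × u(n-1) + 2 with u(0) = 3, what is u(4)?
Computing step by step:
u(0) = 3
u(1) = 2 × 3 + 2 = 8
u(2) = 2 × 8 + 2 = 18
u(3) = 2 × 18 + 2 = 38
u(4) = 2 × 38 + 2 = 78

78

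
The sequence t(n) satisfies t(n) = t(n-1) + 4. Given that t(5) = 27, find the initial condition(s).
t(5) = t(0) + 5·4, so t(0) = 27 - 20 = 7.

t(0) = 7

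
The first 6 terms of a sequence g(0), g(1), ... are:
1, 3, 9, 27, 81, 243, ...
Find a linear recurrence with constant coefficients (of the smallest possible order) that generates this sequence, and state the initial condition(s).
Look for the lowest-order linear relation among consecutive terms.
Observation: each term is 3× the previous.
Check at n=2: 3·3 = 9. ✓

g(n) = 3 × g(n-1), g(0) = 1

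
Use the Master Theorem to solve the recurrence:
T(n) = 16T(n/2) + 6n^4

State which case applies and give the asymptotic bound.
Master Theorem template: T(n) = a·T(n/b) + f(n).
Here: a=16, b=2, f(n)=6n^4
Compute log_b(a) = log_2(16) = 4.
f(n) = 6n^4 = Θ(n^4). Case 2: T(n) = Θ(n^4 log n).

Case 2: T(n) = Θ(n^4 log n)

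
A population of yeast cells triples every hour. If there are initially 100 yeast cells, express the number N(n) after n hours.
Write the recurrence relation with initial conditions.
Each hour multiplies the count by 3, so the count after n hours depends only on the count after n-1 hours: N(n) = 3 × N(n-1). The starting count gives N(0) = 100.
Unrolling n times gives the closed form N(n) = 100 × 3ⁿ.

N(n) = 3 × N(n-1), N(0) = 100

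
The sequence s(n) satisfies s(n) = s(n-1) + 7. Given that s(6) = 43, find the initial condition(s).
s(6) = s(0) + 6·7, so s(0) = 43 - 42 = 1.

s(0) = 1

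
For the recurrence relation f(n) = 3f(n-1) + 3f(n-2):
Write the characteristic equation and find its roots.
Substitute f(n) = rⁿ and divide through by rⁿ⁻²: r² - 3r - 3 = 0
Discriminant: 3² + 4·3 = 21, not a perfect square, so by the quadratic formula r = (3 ± √21)/2.
General solution: f(n) = A·r₁ⁿ + B·r₂ⁿ where r₁,r₂ = (3 ± √21)/2

Characteristic: r² - 3r - 3 = 0, Roots: r = (3 ± √21)/2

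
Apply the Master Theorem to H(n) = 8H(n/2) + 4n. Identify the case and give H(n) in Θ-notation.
Master Theorem template: H(n) = a·H(n/b) + f(n).
Here: a=8, b=2, f(n)=4n
Compute log_b(a) = log_2(8) = 3.
f(n) = 4n = O(n^(3-ε)) with ε = 2. Case 1: H(n) = Θ(n^log_b(a)) = Θ(n^3).

Case 1: H(n) = Θ(n^3)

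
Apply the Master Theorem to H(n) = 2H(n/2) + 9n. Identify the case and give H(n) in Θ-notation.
Master Theorem template: H(n) = a·H(n/b) + f(n).
Here: a=2, b=2, f(n)=9n
Compute log_b(a) = log_2(2) = 1.
f(n) = 9n = Θ(n). Case 2: H(n) = Θ(n log n).

Case 2: H(n) = Θ(n log n)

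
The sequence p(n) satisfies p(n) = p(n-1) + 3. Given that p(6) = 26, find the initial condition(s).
p(6) = p(0) + 6·3, so p(0) = 26 - 18 = 8.

p(0) = 8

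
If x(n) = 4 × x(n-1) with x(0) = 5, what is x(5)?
Computing step by step:
x(0) = 5
x(1) = 4 × 5 = 20
x(2) = 4 × 20 = 80
x(3) = 4 × 80 = 320
x(4) = 4 × 320 = 1280
x(5) = 4 × 1280 = 5120

5120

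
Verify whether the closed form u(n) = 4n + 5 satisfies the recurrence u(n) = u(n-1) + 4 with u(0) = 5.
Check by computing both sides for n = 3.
From the recurrence with u(0) = 5:
  u(0) = 5, u(1) = 9, u(2) = 13, u(3) = 17
  so the recurrence gives u(3) = 17.
From the proposed closed form u(n) = 4n + 5:
  u(3) = 17.
Both sides give 17 at n = 3, and the initial condition(s) match, so the closed form is consistent.

Yes, the closed form is correct.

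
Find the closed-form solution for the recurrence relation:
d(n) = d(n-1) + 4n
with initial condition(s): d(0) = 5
Recurrence: d(n) = d(n-1) + 4n, initial: d(0) = 5.
Telescoping: d(n) = d(0) + 4·Σᵢ₌₁ⁿ i = 5 + 4·n(n+1)/2.

d(n) = 4·n(n+1)/2 + 5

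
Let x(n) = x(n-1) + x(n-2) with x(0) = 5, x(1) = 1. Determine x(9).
Computing the sequence terms:
5, 1, 6, 7, 13, 20, 33, 53, 86, 139

139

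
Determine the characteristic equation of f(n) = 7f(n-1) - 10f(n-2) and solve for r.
Substitute f(n) = rⁿ and divide through by rⁿ⁻²: r² - 7r + 10 = 0
Factor: (r - 2)(r - 5) = 0, so r = 2, 5.
General solution: f(n) = A·2ⁿ + B·5ⁿ

Characteristic: r² - 7r + 10 = 0, Roots: r = 2, 5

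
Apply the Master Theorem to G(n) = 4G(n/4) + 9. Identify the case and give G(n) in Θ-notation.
Master Theorem template: G(n) = a·G(n/b) + f(n).
Here: a=4, b=4, f(n)=9
Compute log_b(a) = log_4(4) = 1.
f(n) = 9 = O(n^(1-ε)) with ε = 1. Case 1: G(n) = Θ(n^log_b(a)) = Θ(n).

Case 1: G(n) = Θ(n)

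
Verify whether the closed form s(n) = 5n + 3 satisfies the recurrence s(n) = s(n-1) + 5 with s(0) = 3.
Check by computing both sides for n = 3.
From the recurrence with s(0) = 3:
  s(0) = 3, s(1) = 8, s(2) = 13, s(3) = 18
  so the recurrence gives s(3) = 18.
From the proposed closed form s(n) = 5n + 3:
  s(3) = 18.
Both sides give 18 at n = 3, and the initial condition(s) match, so the closed form is consistent.

Yes, the closed form is correct.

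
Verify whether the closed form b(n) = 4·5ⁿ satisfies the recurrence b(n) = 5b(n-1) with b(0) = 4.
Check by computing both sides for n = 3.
From the recurrence with b(0) = 4:
  b(0) = 4, b(1) = 20, b(2) = 100, b(3) = 500
  so the recurrence gives b(3) = 500.
From the proposed closed form b(n) = 4·5ⁿ:
  b(3) = 500.
Both sides give 500 at n = 3, and the initial condition(s) match, so the closed form is consistent.

Yes, the closed form is correct.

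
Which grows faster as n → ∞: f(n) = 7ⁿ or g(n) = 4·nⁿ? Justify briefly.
Comparing growth rates:
Growth-rate hierarchy: log n ≺ any polynomial ≺ any exponential cⁿ (c>1) ≺ n! ≺ nⁿ.
super-exponential nⁿ dominates exponential base 7 asymptotically.

g(n) grows faster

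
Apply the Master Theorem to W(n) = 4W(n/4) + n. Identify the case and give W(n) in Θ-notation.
Master Theorem template: W(n) = a·W(n/b) + f(n).
Here: a=4, b=4, f(n)=n
Compute log_b(a) = log_4(4) = 1.
f(n) = n = Θ(n). Case 2: W(n) = Θ(n log n).

Case 2: W(n) = Θ(n log n)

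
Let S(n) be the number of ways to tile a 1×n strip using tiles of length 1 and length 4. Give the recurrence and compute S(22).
Condition on the last tile: it has length 1 (leaving a 1×(n-1) strip) or length 4 (leaving a 1×(n-4) strip), so S(n) = S(n-1) + S(n-4) (order-4 linear recurrence).
For 0 ≤ i < 4 only unit tiles fit, so S(i) = 1.
Iterating the recurrence: S(4) = 2, S(5) = 3, S(6) = 4, S(7) = 5, S(8) = 7, S(9) = 10, S(10) = 14, S(11) = 19, S(12) = 26, S(13) = 36, S(14) = 50, S(15) = 69, S(16) = 95, S(17) = 131, S(18) = 181, S(19) = 250, S(20) = 345, S(21) = 476, S(22) = 657.

S(n) = S(n-1) + S(n-4), with S(i) = 1 for 0 ≤ i < 4; S(22) = 657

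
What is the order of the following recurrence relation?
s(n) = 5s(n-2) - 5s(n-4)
The order is the largest lag k for which s(n-k) appears. Here the deepest term is s(n-4), so the order is 4.

Order 4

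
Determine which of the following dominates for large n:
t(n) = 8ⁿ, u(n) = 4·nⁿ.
Comparing growth rates:
Growth-rate hierarchy: log n ≺ any polynomial ≺ any exponential cⁿ (c>1) ≺ n! ≺ nⁿ.
super-exponential nⁿ dominates exponential base 8 asymptotically.

u(n) grows faster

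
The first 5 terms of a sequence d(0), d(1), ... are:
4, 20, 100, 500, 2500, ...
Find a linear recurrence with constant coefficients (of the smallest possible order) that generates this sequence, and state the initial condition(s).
Look for the lowest-order linear relation among consecutive terms.
Observation: each term is 5× the previous.
Check at n=2: 5·20 = 100. ✓

d(n) = 5 × d(n-1), d(0) = 4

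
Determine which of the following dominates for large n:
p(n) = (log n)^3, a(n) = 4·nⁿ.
Comparing growth rates:
Growth-rate hierarchy: log n ≺ any polynomial ≺ any exponential cⁿ (c>1) ≺ n! ≺ nⁿ.
super-exponential nⁿ dominates polylogarithmic (log n)^3 asymptotically.

a(n) grows faster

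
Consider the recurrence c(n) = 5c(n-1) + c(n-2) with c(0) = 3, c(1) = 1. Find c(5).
Computing the sequence terms:
3, 1, 8, 41, 213, 1106

1106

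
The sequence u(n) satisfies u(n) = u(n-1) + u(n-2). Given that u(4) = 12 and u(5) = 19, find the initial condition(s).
Work backwards using u(k) = u(k+2) - u(k+1):
u(3) = u(5) - u(4) = 19 - 12 = 7
u(2) = u(4) - u(3) = 12 - 7 = 5
u(1) = u(3) - u(2) = 7 - 5 = 2
u(0) = u(2) - u(1) = 5 - 2 = 3

u(0) = 3, u(1) = 2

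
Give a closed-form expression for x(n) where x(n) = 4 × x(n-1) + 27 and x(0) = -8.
Recurrence: x(n) = 4 × x(n-1) + 27, initial: x(0) = -8.
Try x(n) = A·4ⁿ + C. Substituting: A·4ⁿ + C = 4(A·4ⁿ⁻¹ + C) + 27 = A·4ⁿ + 4C + 27, so C = 4C + 27, giving C = -9. Then x(0) = A - 9 = -8 gives A = 1.

x(n) = 4ⁿ - 9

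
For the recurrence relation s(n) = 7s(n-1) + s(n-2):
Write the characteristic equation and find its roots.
Substitute s(n) = rⁿ and divide through by rⁿ⁻²: r² - 7r - 1 = 0
Discriminant: 7² + 4·1 = 53, not a perfect square, so by the quadratic formula r = (7 ± √53)/2.
General solution: s(n) = A·r₁ⁿ + B·r₂ⁿ where r₁,r₂ = (7 ± √53)/2

Characteristic: r² - 7r - 1 = 0, Roots: r = (7 ± √53)/2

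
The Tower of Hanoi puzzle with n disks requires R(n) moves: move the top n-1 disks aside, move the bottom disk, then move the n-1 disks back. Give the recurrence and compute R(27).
Moving n disks = move the top n-1 disks aside (R(n-1) moves) + move the largest disk (1 move) + move the n-1 disks back on top (R(n-1) moves), so R(n) = 2R(n-1) + 1, with R(1) = 1 (a single disk takes one move).
First terms: 1, 3, 7, 15, 31, 63, … — each is one less than a power of 2. Indeed R(n) + 1 = 2(R(n-1) + 1) with R(1) + 1 = 2, so R(n) + 1 = 2ⁿ and R(n) = 2ⁿ - 1.
Hence R(27) = 2^27 - 1 = 134217728 - 1 = 134217727.

R(n) = 2R(n-1) + 1, R(1) = 1; R(27) = 134217727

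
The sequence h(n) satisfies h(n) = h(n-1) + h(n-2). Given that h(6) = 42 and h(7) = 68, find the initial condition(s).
Work backwards using h(k) = h(k+2) - h(k+1):
h(5) = h(7) - h(6) = 68 - 42 = 26
h(4) = h(6) - h(5) = 42 - 26 = 16
h(3) = h(5) - h(4) = 26 - 16 = 10
h(2) = h(4) - h(3) = 16 - 10 = 6
h(1) = h(3) - h(2) = 10 - 6 = 4
h(0) = h(2) - h(1) = 6 - 4 = 2

h(0) = 2, h(1) = 4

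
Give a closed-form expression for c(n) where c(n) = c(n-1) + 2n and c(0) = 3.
Recurrence: c(n) = c(n-1) + 2n, initial: c(0) = 3.
Telescoping: c(n) = c(0) + 2·Σᵢ₌₁ⁿ i = 3 + 2·n(n+1)/2.

c(n) = 2·n(n+1)/2 + 3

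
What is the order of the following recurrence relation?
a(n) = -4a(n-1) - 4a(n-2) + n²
The order is the largest lag k for which a(n-k) appears. Here the deepest term is a(n-2) (the n² term is non-homogeneous and does not affect the order), so the order is 2.

Order 2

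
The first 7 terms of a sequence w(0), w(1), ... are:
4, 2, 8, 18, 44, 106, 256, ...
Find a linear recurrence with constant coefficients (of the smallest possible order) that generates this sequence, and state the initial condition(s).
Look for the lowest-order linear relation among consecutive terms.
Observation: w(n) - 2·w(n-1) - (1)·w(n-2) = 0 holds for the shown terms, and no order-1 relation w(n) = α·w(n-1) + β fits.
Check at n=3: 2·8 + (1)·2 = 18. ✓

w(n) = 2w(n-1) + w(n-2), w(0) = 4, w(1) = 2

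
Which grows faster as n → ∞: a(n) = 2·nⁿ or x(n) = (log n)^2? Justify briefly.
Comparing growth rates:
Growth-rate hierarchy: log n ≺ any polynomial ≺ any exponential cⁿ (c>1) ≺ n! ≺ nⁿ.
super-exponential nⁿ dominates polylogarithmic (log n)^2 asymptotically.

a(n) grows faster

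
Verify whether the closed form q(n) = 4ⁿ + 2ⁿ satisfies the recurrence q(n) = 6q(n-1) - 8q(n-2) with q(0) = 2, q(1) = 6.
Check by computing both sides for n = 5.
From the recurrence with q(0) = 2, q(1) = 6:
  q(0) = 2, q(1) = 6, q(2) = 20, q(3) = 72, q(4) = 272, q(5) = 1056
  so the recurrence gives q(5) = 1056.
From the proposed closed form q(n) = 4ⁿ + 2ⁿ:
  q(5) = 1056.
Both sides give 1056 at n = 5, and the initial condition(s) match, so the closed form is consistent.

Yes, the closed form is correct.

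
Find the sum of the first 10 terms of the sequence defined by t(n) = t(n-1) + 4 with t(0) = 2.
Computing the sequence terms: 2, 6, 10, 14, 18, 22, 26, 30, 34, 38
Adding these values together:

200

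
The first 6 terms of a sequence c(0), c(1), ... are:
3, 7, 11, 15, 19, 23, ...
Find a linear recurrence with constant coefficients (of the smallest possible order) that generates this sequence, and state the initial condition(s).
Look for the lowest-order linear relation among consecutive terms.
Observation: consecutive differences are constant (= 4).
Check at n=2: 1·7 + 4 = 11. ✓

c(n) = c(n-1) + 4, c(0) = 3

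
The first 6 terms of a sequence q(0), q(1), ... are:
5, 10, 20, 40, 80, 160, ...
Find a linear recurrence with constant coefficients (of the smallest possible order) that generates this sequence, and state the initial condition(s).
Look for the lowest-order linear relation among consecutive terms.
Observation: each term is 2× the previous.
Check at n=2: 2·10 = 20. ✓

q(n) = 2 × q(n-1), q(0) = 5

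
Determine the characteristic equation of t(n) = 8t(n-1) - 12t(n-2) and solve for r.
Substitute t(n) = rⁿ and divide through by rⁿ⁻²: r² - 8r + 12 = 0
Factor: (r - 2)(r - 6) = 0, so r = 2, 6.
General solution: t(n) = A·2ⁿ + B·6ⁿ

Characteristic: r² - 8r + 12 = 0, Roots: r = 2, 6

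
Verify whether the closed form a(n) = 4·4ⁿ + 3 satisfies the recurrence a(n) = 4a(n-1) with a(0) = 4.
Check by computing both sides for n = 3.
From the recurrence with a(0) = 4:
  a(0) = 4, a(1) = 16, a(2) = 64, a(3) = 256
  so the recurrence gives a(3) = 256.
From the proposed closed form a(n) = 4·4ⁿ + 3:
  a(3) = 259.
The recurrence gives 256 but the closed form gives 259, so the closed form does not satisfy the recurrence.

No, the closed form is incorrect.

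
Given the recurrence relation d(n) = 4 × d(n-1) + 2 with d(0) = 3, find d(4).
Computing step by step:
d(0) = 3
d(1) = 4 × 3 + 2 = 14
d(2) = 4 × 14 + 2 = 58
d(3) = 4 × 58 + 2 = 234
d(4) = 4 × 234 + 2 = 938

938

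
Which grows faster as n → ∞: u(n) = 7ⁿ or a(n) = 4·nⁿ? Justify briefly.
Comparing growth rates:
Growth-rate hierarchy: log n ≺ any polynomial ≺ any exponential cⁿ (c>1) ≺ n! ≺ nⁿ.
super-exponential nⁿ dominates exponential base 7 asymptotically.

a(n) grows faster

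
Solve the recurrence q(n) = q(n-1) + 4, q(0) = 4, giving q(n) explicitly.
Recurrence: q(n) = q(n-1) + 4, initial: q(0) = 4.
Each step adds 4, so q(n) = q(0) + 4n = 4n + 4.

q(n) = 4n + 4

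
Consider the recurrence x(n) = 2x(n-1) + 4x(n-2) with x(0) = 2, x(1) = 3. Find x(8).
Computing the sequence terms:
2, 3, 14, 40, 136, 432, 1408, 4544, 14720

14720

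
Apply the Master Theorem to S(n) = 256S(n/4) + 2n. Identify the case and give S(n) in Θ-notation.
Master Theorem template: S(n) = a·S(n/b) + f(n).
Here: a=256, b=4, f(n)=2n
Compute log_b(a) = log_4(256) = 4.
f(n) = 2n = O(n^(4-ε)) with ε = 3. Case 1: S(n) = Θ(n^log_b(a)) = Θ(n^4).

Case 1: S(n) = Θ(n^4)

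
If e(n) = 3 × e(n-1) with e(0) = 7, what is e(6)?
Computing step by step:
e(0) = 7
e(1) = 3 × 7 = 21
e(2) = 3 × 21 = 63
e(3) = 3 × 63 = 189
e(4) = 3 × 189 = 567
e(5) = 3 × 567 = 1701
e(6) = 3 × 1701 = 5103

5103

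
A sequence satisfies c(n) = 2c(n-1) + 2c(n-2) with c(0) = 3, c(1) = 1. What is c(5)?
Computing the sequence terms:
3, 1, 8, 18, 52, 140

140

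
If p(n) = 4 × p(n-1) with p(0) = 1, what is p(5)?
Computing step by step:
p(0) = 1
p(1) = 4 × 1 = 4
p(2) = 4 × 4 = 16
p(3) = 4 × 16 = 64
p(4) = 4 × 64 = 256
p(5) = 4 × 256 = 1024

1024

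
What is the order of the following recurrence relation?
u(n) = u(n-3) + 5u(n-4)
The order is the largest lag k for which u(n-k) appears. Here the deepest term is u(n-4), so the order is 4.

Order 4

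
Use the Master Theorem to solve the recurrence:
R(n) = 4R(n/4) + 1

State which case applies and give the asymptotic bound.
Master Theorem template: R(n) = a·R(n/b) + f(n).
Here: a=4, b=4, f(n)=1
Compute log_b(a) = log_4(4) = 1.
f(n) = 1 = O(n^(1-ε)) with ε = 1. Case 1: R(n) = Θ(n^log_b(a)) = Θ(n).

Case 1: R(n) = Θ(n)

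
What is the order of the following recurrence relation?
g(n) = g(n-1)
The order is the largest lag k for which g(n-k) appears. Here the deepest term is g(n-1), so the order is 1.

Order 1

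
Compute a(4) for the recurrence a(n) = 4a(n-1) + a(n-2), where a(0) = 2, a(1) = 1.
Computing the sequence terms:
2, 1, 6, 25, 106

106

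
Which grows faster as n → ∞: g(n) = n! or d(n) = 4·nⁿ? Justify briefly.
Comparing growth rates:
Growth-rate hierarchy: log n ≺ any polynomial ≺ any exponential cⁿ (c>1) ≺ n! ≺ nⁿ.
super-exponential nⁿ dominates factorial asymptotically.

d(n) grows faster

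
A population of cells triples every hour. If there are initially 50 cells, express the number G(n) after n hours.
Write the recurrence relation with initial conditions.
Each hour multiplies the count by 3, so the count after n hours depends only on the count after n-1 hours: G(n) = 3 × G(n-1). The starting count gives G(0) = 50.
Unrolling n times gives the closed form G(n) = 50 × 3ⁿ.

G(n) = 3 × G(n-1), G(0) = 50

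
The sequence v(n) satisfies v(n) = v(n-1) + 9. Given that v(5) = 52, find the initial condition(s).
v(5) = v(0) + 5·9, so v(0) = 52 - 45 = 7.

v(0) = 7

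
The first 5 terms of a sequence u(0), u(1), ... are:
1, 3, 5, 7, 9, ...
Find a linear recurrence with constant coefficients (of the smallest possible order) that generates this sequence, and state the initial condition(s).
Look for the lowest-order linear relation among consecutive terms.
Observation: consecutive differences are constant (= 2).
Check at n=2: 1·3 + 2 = 5. ✓

u(n) = u(n-1) + 2, u(0) = 1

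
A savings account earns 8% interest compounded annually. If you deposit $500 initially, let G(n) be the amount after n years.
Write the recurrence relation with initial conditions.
Each year the balance grows by 8%, i.e. is multiplied by 1 + 8/100 = 1.08, so G(n) = 1.08 × G(n-1). The initial deposit gives G(0) = 500.
Unrolling gives the closed form G(n) = 500 × (1.08)ⁿ.

G(n) = 1.08 × G(n-1), G(0) = 500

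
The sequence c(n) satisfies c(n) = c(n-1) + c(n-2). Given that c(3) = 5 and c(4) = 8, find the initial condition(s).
Work backwards using c(k) = c(k+2) - c(k+1):
c(2) = c(4) - c(3) = 8 - 5 = 3
c(1) = c(3) - c(2) = 5 - 3 = 2
c(0) = c(2) - c(1) = 3 - 2 = 1

c(0) = 1, c(1) = 2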